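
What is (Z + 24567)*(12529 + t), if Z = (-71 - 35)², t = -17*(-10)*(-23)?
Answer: 308586057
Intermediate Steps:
t = -3910 (t = 170*(-23) = -3910)
Z = 11236 (Z = (-106)² = 11236)
(Z + 24567)*(12529 + t) = (11236 + 24567)*(12529 - 3910) = 35803*8619 = 308586057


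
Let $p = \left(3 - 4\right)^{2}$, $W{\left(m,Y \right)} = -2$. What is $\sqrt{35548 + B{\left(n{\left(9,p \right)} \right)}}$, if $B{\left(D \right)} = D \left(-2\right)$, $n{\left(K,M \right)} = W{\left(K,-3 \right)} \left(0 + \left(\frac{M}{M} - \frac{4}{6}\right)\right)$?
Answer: $\frac{2 \sqrt{79986}}{3} \approx 188.55$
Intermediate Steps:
$p = 1$ ($p = \left(-1\right)^{2} = 1$)
$n{\left(K,M \right)} = - \frac{2}{3}$ ($n{\left(K,M \right)} = - 2 \left(0 + \left(\frac{M}{M} - \frac{4}{6}\right)\right) = - 2 \left(0 + \left(1 - \frac{2}{3}\right)\right) = - 2 \left(0 + \frac{1}{3}\right) = \left(-2\right) \frac{1}{3} = - \frac{2}{3}$)
$B{\left(D \right)} = - 2 D$
$\sqrt{35548 + B{\left(n{\left(9,p \right)} \right)}} = \sqrt{35548 - - \frac{4}{3}} = \sqrt{35548 + \frac{4}{3}} = \sqrt{\frac{106648}{3}} = \frac{2 \sqrt{79986}}{3}$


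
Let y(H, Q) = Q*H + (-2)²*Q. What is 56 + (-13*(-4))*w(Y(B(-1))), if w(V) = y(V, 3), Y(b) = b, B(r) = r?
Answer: 524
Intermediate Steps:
y(H, Q) = 4*Q + H*Q (y(H, Q) = H*Q + 4*Q = 4*Q + H*Q)
w(V) = 12 + 3*V (w(V) = 3*(4 + V) = 12 + 3*V)
56 + (-13*(-4))*w(Y(B(-1))) = 56 + (-13*(-4))*(12 + 3*(-1)) = 56 + 52*(12 - 3) = 56 + 52*9 = 56 + 468 = 524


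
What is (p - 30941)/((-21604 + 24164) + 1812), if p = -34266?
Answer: -65207/4372 ≈ -14.915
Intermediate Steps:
(p - 30941)/((-21604 + 24164) + 1812) = (-34266 - 30941)/((-21604 + 24164) + 1812) = -65207/(2560 + 1812) = -65207/4372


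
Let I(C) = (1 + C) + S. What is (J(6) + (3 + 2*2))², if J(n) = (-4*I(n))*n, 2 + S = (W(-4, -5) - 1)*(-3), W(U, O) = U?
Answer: 223729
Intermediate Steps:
S = 13 (S = -2 + (-4 - 1)*(-3) = -2 - 5*(-3) = -2 + 15 = 13)
I(C) = 14 + C (I(C) = (1 + C) + 13 = 14 + C)
J(n) = n*(-56 - 4*n) (J(n) = (-4*(14 + n))*n = (-56 - 4*n)*n = n*(-56 - 4*n))
(J(6) + (3 + 2*2))² = (-4*6*(14 + 6) + (3 + 2*2))² = (-4*6*20 + (3 + 4))² = (-480 + 7)² = (-473)² = 223729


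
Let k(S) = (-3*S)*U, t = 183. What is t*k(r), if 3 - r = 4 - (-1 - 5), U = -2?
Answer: -7686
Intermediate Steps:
r = -7 (r = 3 - (4 - (-1 - 5)) = 3 - (4 - 1*(-6)) = 3 - (4 + 6) = 3 - 1*10 = 3 - 10 = -7)
k(S) = 6*S (k(S) = -3*S*(-2) = 6*S)
t*k(r) = 183*(6*(-7)) = 183*(-42) = -7686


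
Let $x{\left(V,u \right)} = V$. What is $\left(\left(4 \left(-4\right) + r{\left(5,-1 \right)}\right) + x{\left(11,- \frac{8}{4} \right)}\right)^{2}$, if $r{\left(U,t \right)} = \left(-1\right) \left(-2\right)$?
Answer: $9$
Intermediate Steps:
$r{\left(U,t \right)} = 2$
$\left(\left(4 \left(-4\right) + r{\left(5,-1 \right)}\right) + x{\left(11,- \frac{8}{4} \right)}\right)^{2} = \left(\left(4 \left(-4\right) + 2\right) + 11\right)^{2} = \left(\left(-16 + 2\right) + 11\right)^{2} = \left(-14 + 11\right)^{2} = \left(-3\right)^{2} = 9$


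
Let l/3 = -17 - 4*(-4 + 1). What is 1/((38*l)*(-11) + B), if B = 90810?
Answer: 1/97080 ≈ 1.0301e-5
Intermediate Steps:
l = -15 (l = 3*(-17 - 4*(-4 + 1)) = 3*(-17 - 4*(-3)) = 3*(-17 - 1*(-12)) = 3*(-17 + 12) = 3*(-5) = -15)
1/((38*l)*(-11) + B) = 1/((38*(-15))*(-11) + 90810) = 1/(-570*(-11) + 90810) = 1/(6270 + 90810) = 1/97080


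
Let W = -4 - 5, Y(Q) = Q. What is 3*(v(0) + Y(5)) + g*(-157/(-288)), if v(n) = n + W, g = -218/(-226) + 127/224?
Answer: -81391853/7289856 ≈ -11.165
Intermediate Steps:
g = 38767/25312 (g = -218*(-1/226) + 127*(1/224) = 109/113 + 127/224 = 38767/25312 ≈ 1.5316)
W = -9
v(n) = -9 + n (v(n) = n - 9 = -9 + n)
3*(v(0) + Y(5)) + g*(-157/(-288)) = 3*((-9 + 0) + 5) + 38767*(-157/(-288))/25312 = 3*(-9 + 5) + 38767*(-157*(-1/288))/25312 = 3*(-4) + (38767/25312)*(157/288) = -12 + 6086419/7289856 = -81391853/7289856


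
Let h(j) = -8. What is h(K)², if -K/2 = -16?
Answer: 64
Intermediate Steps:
K = 32 (K = -2*(-16) = 32)
h(K)² = (-8)² = 64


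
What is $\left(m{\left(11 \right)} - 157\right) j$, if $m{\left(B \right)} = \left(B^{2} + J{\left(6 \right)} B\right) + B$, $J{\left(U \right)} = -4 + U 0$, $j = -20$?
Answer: $1380$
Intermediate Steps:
$J{\left(U \right)} = -4$ ($J{\left(U \right)} = -4 + 0 = -4$)
$m{\left(B \right)} = B^{2} - 3 B$ ($m{\left(B \right)} = \left(B^{2} - 4 B\right) + B = B^{2} - 3 B$)
$\left(m{\left(11 \right)} - 157\right) j = \left(11 \left(-3 + 11\right) - 157\right) \left(-20\right) = \left(11 \cdot 8 - 157\right) \left(-20\right) = \left(88 - 157\right) \left(-20\right) = \left(-69\right) \left(-20\right) = 1380$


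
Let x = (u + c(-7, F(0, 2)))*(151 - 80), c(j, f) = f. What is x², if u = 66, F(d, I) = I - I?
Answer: 21958596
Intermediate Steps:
F(d, I) = 0
x = 4686 (x = (66 + 0)*(151 - 80) = 66*71 = 4686)
x² = 4686² = 21958596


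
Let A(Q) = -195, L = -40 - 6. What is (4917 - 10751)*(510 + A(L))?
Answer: -1837710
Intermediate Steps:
L = -46
(4917 - 10751)*(510 + A(L)) = (4917 - 10751)*(510 - 195) = -5834*315 = -1837710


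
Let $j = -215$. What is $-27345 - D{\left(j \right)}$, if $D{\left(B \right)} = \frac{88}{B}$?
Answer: $- \frac{5879087}{215} \approx -27345.0$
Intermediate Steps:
$-27345 - D{\left(j \right)} = -27345 - \frac{88}{-215} = -27345 - 88 \left(- \frac{1}{215}\right) = -27345 - - \frac{88}{215} = -27345 + \frac{88}{215} = - \frac{5879087}{215}$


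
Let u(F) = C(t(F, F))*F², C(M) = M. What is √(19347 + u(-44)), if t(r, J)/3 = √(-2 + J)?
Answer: √(19347 + 5808*I*√46) ≈ 177.81 + 110.77*I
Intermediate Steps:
t(r, J) = 3*√(-2 + J)
u(F) = 3*F²*√(-2 + F) (u(F) = (3*√(-2 + F))*F² = 3*F²*√(-2 + F))
√(19347 + u(-44)) = √(19347 + 3*(-44)²*√(-2 - 44)) = √(19347 + 3*1936*√(-46)) = √(19347 + 3*1936*(I*√46)) = √(19347 + 5808*I*√46)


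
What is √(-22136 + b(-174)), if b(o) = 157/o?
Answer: I*√670216854/174 ≈ 148.78*I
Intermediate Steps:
√(-22136 + b(-174)) = √(-22136 + 157/(-174)) = √(-22136 + 157*(-1/174)) = √(-22136 - 157/174) = √(-3851821/174) = I*√670216854/174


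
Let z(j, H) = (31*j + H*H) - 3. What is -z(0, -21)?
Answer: -438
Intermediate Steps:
z(j, H) = -3 + H² + 31*j (z(j, H) = (31*j + H²) - 3 = (H² + 31*j) - 3 = -3 + H² + 31*j)
-z(0, -21) = -(-3 + (-21)² + 31*0) = -(-3 + 441 + 0) = -1*438 = -438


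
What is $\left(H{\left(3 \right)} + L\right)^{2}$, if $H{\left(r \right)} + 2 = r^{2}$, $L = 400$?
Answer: $165649$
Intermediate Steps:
$H{\left(r \right)} = -2 + r^{2}$
$\left(H{\left(3 \right)} + L\right)^{2} = \left(\left(-2 + 3^{2}\right) + 400\right)^{2} = \left(\left(-2 + 9\right) + 400\right)^{2} = \left(7 + 400\right)^{2} = 407^{2} = 165649$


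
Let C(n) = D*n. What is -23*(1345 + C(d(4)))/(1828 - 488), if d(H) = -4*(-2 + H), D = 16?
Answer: -27991/1340 ≈ -20.889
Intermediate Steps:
d(H) = 8 - 4*H
C(n) = 16*n
-23*(1345 + C(d(4)))/(1828 - 488) = -23*(1345 + 16*(8 - 4*4))/(1828 - 488) = -23*(1345 + 16*(8 - 16))/1340 = -23*(1345 + 16*(-8))/1340 = -23*(1345 - 128)/1340 = -27991/1340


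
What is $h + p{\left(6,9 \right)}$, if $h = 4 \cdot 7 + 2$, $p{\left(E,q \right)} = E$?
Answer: $36$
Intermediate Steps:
$h = 30$ ($h = 28 + 2 = 30$)
$h + p{\left(6,9 \right)} = 30 + 6 = 36$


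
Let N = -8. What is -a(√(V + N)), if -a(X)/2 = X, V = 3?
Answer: 2*I*√5 ≈ 4.4721*I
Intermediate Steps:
a(X) = -2*X
-a(√(V + N)) = -(-2)*√(3 - 8) = -(-2)*√(-5) = -(-2)*I*√5 = 2*I*√5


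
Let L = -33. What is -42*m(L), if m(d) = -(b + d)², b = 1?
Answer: 43008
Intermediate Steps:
m(d) = -(1 + d)²
-42*m(L) = -(-42)*(1 - 33)² = -(-42)*(-32)² = -(-42)*1024 = -42*(-1024) = 43008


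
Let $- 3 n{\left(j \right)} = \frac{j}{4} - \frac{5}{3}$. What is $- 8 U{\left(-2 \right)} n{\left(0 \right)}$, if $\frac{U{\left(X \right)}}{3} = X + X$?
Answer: $\frac{160}{3} \approx 53.333$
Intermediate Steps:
$U{\left(X \right)} = 6 X$ ($U{\left(X \right)} = 3 \left(X + X\right) = 3 \cdot 2 X = 6 X$)
$n{\left(j \right)} = \frac{5}{9} - \frac{j}{12}$ ($n{\left(j \right)} = - \frac{\frac{j}{4} - \frac{5}{3}}{3} = - \frac{- \frac{5}{3} + \frac{j}{4}}{3} = \frac{5}{9} - \frac{j}{12}$)
$- 8 U{\left(-2 \right)} n{\left(0 \right)} = - 8 \cdot 6 \left(-2\right) \left(\frac{5}{9} - 0\right) = \left(-8\right) \left(-12\right) \left(\frac{5}{9} + 0\right) = 96 \cdot \frac{5}{9} = \frac{160}{3}$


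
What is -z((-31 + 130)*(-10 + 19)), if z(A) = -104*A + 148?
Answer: 92516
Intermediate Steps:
z(A) = 148 - 104*A
-z((-31 + 130)*(-10 + 19)) = -(148 - 104*(-31 + 130)*(-10 + 19)) = -(148 - 10296*9) = -(148 - 104*891) = -(148 - 92664) = -1*(-92516) = 92516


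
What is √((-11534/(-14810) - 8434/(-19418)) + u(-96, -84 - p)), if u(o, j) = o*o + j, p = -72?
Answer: 6*√1321692652604782885/71895145 ≈ 95.944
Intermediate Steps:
u(o, j) = j + o² (u(o, j) = o² + j = j + o²)
√((-11534/(-14810) - 8434/(-19418)) + u(-96, -84 - p)) = √((-11534/(-14810) - 8434/(-19418)) + ((-84 - 1*(-72)) + (-96)²)) = √((-11534*(-1/14810) - 8434*(-1/19418)) + ((-84 + 72) + 9216)) = √((5767/7405 + 4217/9709) + (-12 + 9216)) = √(87218688/71895145 + 9204) = √(661810133268/71895145) = 6*√1321692652604782885/71895145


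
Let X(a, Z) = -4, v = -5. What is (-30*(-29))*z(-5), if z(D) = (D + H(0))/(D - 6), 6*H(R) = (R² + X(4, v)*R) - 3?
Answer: 435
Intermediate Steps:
H(R) = -½ - 2*R/3 + R²/6 (H(R) = ((R² - 4*R) - 3)/6 = (-3 + R² - 4*R)/6 = -½ - 2*R/3 + R²/6)
z(D) = (-½ + D)/(-6 + D) (z(D) = (D + (-½ - ⅔*0 + (⅙)*0²))/(D - 6) = (D + (-½ + 0 + (⅙)*0))/(-6 + D) = (D + (-½ + 0 + 0))/(-6 + D) = (D - ½)/(-6 + D) = (-½ + D)/(-6 + D))
(-30*(-29))*z(-5) = (-30*(-29))*((-½ - 5)/(-6 - 5)) = 870*(-11/2/(-11)) = 870*(-1/11*(-11/2)) = 870*(½) = 435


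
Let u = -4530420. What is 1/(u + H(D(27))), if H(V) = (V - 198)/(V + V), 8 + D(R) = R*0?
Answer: -8/36243257 ≈ -2.2073e-7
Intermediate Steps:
D(R) = -8 (D(R) = -8 + R*0 = -8 + 0 = -8)
H(V) = (-198 + V)/(2*V) (H(V) = (-198 + V)/((2*V)) = (-198 + V)*(1/(2*V)) = (-198 + V)/(2*V))
1/(u + H(D(27))) = 1/(-4530420 + (½)*(-198 - 8)/(-8)) = 1/(-4530420 + (½)*(-⅛)*(-206)) = 1/(-4530420 + 103/8) = 1/(-36243257/8) = -8/36243257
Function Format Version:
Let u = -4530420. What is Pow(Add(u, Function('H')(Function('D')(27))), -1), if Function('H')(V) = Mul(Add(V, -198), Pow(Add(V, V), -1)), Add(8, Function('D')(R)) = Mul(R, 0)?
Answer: Rational(-8, 36243257) ≈ -2.2073e-7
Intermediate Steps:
Function('D')(R) = -8 (Function('D')(R) = Add(-8, Mul(R, 0)) = Add(-8, 0) = -8)
Function('H')(V) = Mul(Rational(1, 2), Pow(V, -1), Add(-198, V)) (Function('H')(V) = Mul(Add(-198, V), Pow(Mul(2, V), -1)) = Mul(Add(-198, V), Mul(Rational(1, 2), Pow(V, -1))) = Mul(Rational(1, 2), Pow(V, -1), Add(-198, V)))
Pow(Add(u, Function('H')(Function('D')(27))), -1) = Pow(Add(-4530420, Mul(Rational(1, 2), Pow(-8, -1), Add(-198, -8))), -1) = Pow(Add(-4530420, Mul(Rational(1, 2), Rational(-1, 8), -206)), -1) = Pow(Add(-4530420, Rational(103, 8)), -1) = Pow(Rational(-36243257, 8), -1) = Rational(-8, 36243257)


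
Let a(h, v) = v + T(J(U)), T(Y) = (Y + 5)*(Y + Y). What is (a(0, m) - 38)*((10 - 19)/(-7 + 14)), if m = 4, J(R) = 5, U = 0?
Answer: -594/7 ≈ -84.857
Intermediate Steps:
T(Y) = 2*Y*(5 + Y) (T(Y) = (5 + Y)*(2*Y) = 2*Y*(5 + Y))
a(h, v) = 100 + v (a(h, v) = v + 2*5*(5 + 5) = v + 2*5*10 = v + 100 = 100 + v)
(a(0, m) - 38)*((10 - 19)/(-7 + 14)) = ((100 + 4) - 38)*((10 - 19)/(-7 + 14)) = (104 - 38)*(-9/7) = 66*(-9*1/7) = 66*(-9/7) = -594/7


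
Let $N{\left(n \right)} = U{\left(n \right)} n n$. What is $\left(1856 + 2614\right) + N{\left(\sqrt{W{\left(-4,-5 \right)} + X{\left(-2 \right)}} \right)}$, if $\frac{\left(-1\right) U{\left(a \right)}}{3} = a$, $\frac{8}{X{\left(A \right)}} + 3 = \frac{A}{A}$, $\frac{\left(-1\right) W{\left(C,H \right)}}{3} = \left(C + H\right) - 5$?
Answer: $4470 - 114 \sqrt{38} \approx 3767.3$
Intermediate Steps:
$W{\left(C,H \right)} = 15 - 3 C - 3 H$ ($W{\left(C,H \right)} = - 3 \left(\left(C + H\right) - 5\right) = - 3 \left(-5 + C + H\right) = 15 - 3 C - 3 H$)
$X{\left(A \right)} = -4$ ($X{\left(A \right)} = \frac{8}{-3 + \frac{A}{A}} = \frac{8}{-3 + 1} = \frac{8}{-2} = 8 \left(- \frac{1}{2}\right) = -4$)
$U{\left(a \right)} = - 3 a$
$N{\left(n \right)} = - 3 n^{3}$ ($N{\left(n \right)} = - 3 n n n = - 3 n^{2} n = - 3 n^{3}$)
$\left(1856 + 2614\right) + N{\left(\sqrt{W{\left(-4,-5 \right)} + X{\left(-2 \right)}} \right)} = \left(1856 + 2614\right) - 3 \left(\sqrt{\left(15 - -12 - -15\right) - 4}\right)^{3} = 4470 - 3 \left(\sqrt{\left(15 + 12 + 15\right) - 4}\right)^{3} = 4470 - 3 \left(\sqrt{42 - 4}\right)^{3} = 4470 - 3 \left(\sqrt{38}\right)^{3} = 4470 - 3 \cdot 38 \sqrt{38} = 4470 - 114 \sqrt{38}$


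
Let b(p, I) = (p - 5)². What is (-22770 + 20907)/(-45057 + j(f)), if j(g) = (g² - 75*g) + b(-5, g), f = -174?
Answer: 1863/1631 ≈ 1.1422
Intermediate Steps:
b(p, I) = (-5 + p)²
j(g) = 100 + g² - 75*g (j(g) = (g² - 75*g) + (-5 - 5)² = (g² - 75*g) + (-10)² = (g² - 75*g) + 100 = 100 + g² - 75*g)
(-22770 + 20907)/(-45057 + j(f)) = (-22770 + 20907)/(-45057 + (100 + (-174)² - 75*(-174))) = -1863/(-45057 + (100 + 30276 + 13050)) = -1863/(-45057 + 43426) = -1863/(-1631) = -1863*(-1/1631) = 1863/1631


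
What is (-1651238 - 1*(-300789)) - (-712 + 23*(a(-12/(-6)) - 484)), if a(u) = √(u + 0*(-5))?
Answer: -1338605 - 23*√2 ≈ -1.3386e+6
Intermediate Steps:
a(u) = √u (a(u) = √(u + 0) = √u)
(-1651238 - 1*(-300789)) - (-712 + 23*(a(-12/(-6)) - 484)) = (-1651238 - 1*(-300789)) - (-712 + 23*(√(-12/(-6)) - 484)) = (-1651238 + 300789) - (-712 + 23*(√(-12*(-⅙)) - 484)) = -1350449 - (-712 + 23*(√2 - 484)) = -1350449 - (-712 + 23*(-484 + √2)) = -1350449 - (-712 + (-11132 + 23*√2)) = -1350449 - (-11844 + 23*√2) = -1350449 + (11844 - 23*√2) = -1338605 - 23*√2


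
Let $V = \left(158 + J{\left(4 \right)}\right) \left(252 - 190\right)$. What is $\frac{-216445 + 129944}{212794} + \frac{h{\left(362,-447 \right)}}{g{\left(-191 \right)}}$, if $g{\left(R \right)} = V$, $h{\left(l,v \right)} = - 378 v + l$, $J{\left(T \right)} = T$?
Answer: $\frac{8790791597}{534325734} \approx 16.452$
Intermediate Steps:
$h{\left(l,v \right)} = l - 378 v$
$V = 10044$ ($V = \left(158 + 4\right) \left(252 - 190\right) = 162 \cdot 62 = 10044$)
$g{\left(R \right)} = 10044$
$\frac{-216445 + 129944}{212794} + \frac{h{\left(362,-447 \right)}}{g{\left(-191 \right)}} = \frac{-216445 + 129944}{212794} + \frac{362 - -168966}{10044} = \left(-86501\right) \frac{1}{212794} + \left(362 + 168966\right) \frac{1}{10044} = - \frac{86501}{212794} + 169328 \cdot \frac{1}{10044} = - \frac{86501}{212794} + \frac{42332}{2511} = \frac{8790791597}{534325734}$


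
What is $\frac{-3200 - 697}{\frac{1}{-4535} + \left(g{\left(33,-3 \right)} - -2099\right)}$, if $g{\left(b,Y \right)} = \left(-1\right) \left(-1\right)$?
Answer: $- \frac{17672895}{9523499} \approx -1.8557$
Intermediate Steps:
$g{\left(b,Y \right)} = 1$
$\frac{-3200 - 697}{\frac{1}{-4535} + \left(g{\left(33,-3 \right)} - -2099\right)} = \frac{-3200 - 697}{\frac{1}{-4535} + \left(1 - -2099\right)} = - \frac{3897}{- \frac{1}{4535} + \left(1 + 2099\right)} = - \frac{3897}{- \frac{1}{4535} + 2100} = - \frac{3897}{\frac{9523499}{4535}} = \left(-3897\right) \frac{4535}{9523499} = - \frac{17672895}{9523499}$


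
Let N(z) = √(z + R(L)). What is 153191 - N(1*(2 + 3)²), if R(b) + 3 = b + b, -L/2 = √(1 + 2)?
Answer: 153191 - √(22 - 4*√3) ≈ 1.5319e+5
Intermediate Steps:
L = -2*√3 (L = -2*√(1 + 2) = -2*√3 ≈ -3.4641)
R(b) = -3 + 2*b (R(b) = -3 + (b + b) = -3 + 2*b)
N(z) = √(-3 + z - 4*√3) (N(z) = √(z + (-3 + 2*(-2*√3))) = √(z + (-3 - 4*√3)) = √(-3 + z - 4*√3))
153191 - N(1*(2 + 3)²) = 153191 - √(-3 + 1*(2 + 3)² - 4*√3) = 153191 - √(-3 + 1*5² - 4*√3) = 153191 - √(-3 + 1*25 - 4*√3) = 153191 - √(-3 + 25 - 4*√3) = 153191 - √(22 - 4*√3)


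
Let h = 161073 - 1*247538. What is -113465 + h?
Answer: -199930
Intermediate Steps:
h = -86465 (h = 161073 - 247538 = -86465)
-113465 + h = -113465 - 86465 = -199930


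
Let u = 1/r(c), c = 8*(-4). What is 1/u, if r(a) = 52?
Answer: 52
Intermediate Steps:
c = -32
u = 1/52 ≈ 0.019231
1/u = 1/(1/52) = 52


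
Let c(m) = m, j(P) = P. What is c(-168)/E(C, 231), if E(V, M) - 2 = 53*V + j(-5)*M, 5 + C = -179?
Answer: 56/3635 ≈ 0.015406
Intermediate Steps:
C = -184 (C = -5 - 179 = -184)
E(V, M) = 2 - 5*M + 53*V (E(V, M) = 2 + (53*V - 5*M) = 2 + (-5*M + 53*V) = 2 - 5*M + 53*V)
c(-168)/E(C, 231) = -168/(2 - 5*231 + 53*(-184)) = -168/(2 - 1155 - 9752) = -168/(-10905) = -168*(-1/10905) = 56/3635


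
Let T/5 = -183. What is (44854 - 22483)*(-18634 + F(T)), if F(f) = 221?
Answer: -411917223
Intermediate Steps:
T = -915 (T = 5*(-183) = -915)
(44854 - 22483)*(-18634 + F(T)) = (44854 - 22483)*(-18634 + 221) = 22371*(-18413) = -411917223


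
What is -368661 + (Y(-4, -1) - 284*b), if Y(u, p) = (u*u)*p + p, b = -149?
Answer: -326362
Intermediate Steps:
Y(u, p) = p + p*u² (Y(u, p) = u²*p + p = p*u² + p = p + p*u²)
-368661 + (Y(-4, -1) - 284*b) = -368661 + (-(1 + (-4)²) - 284*(-149)) = -368661 + (-(1 + 16) + 42316) = -368661 + (-1*17 + 42316) = -368661 + (-17 + 42316) = -368661 + 42299 = -326362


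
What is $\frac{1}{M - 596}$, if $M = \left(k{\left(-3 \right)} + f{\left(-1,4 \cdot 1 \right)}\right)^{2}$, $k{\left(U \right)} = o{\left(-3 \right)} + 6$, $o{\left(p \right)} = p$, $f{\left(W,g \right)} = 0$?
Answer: $- \frac{1}{587} \approx -0.0017036$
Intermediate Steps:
$k{\left(U \right)} = 3$ ($k{\left(U \right)} = -3 + 6 = 3$)
$M = 9$ ($M = \left(3 + 0\right)^{2} = 3^{2} = 9$)
$\frac{1}{M - 596} = \frac{1}{9 - 596} = \frac{1}{-587} = - \frac{1}{587}$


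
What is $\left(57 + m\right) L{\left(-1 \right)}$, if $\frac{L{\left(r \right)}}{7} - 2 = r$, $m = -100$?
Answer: $-301$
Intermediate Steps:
$L{\left(r \right)} = 14 + 7 r$
$\left(57 + m\right) L{\left(-1 \right)} = \left(57 - 100\right) \left(14 + 7 \left(-1\right)\right) = - 43 \left(14 - 7\right) = \left(-43\right) 7 = -301$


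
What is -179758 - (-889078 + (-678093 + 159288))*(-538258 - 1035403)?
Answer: -2215530749421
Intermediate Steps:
-179758 - (-889078 + (-678093 + 159288))*(-538258 - 1035403) = -179758 - (-889078 - 518805)*(-1573661) = -179758 - (-1407883)*(-1573661) = -179758 - 1*2215530569663 = -179758 - 2215530569663 = -2215530749421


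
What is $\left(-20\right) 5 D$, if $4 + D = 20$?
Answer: $-1600$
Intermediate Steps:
$D = 16$ ($D = -4 + 20 = 16$)
$\left(-20\right) 5 D = \left(-20\right) 5 \cdot 16 = \left(-100\right) 16 = -1600$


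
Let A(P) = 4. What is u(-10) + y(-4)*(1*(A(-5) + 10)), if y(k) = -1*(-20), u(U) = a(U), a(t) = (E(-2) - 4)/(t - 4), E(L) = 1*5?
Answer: 3919/14 ≈ 279.93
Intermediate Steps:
E(L) = 5
a(t) = 1/(-4 + t) (a(t) = (5 - 4)/(t - 4) = 1/(-4 + t))
u(U) = 1/(-4 + U)
y(k) = 20
u(-10) + y(-4)*(1*(A(-5) + 10)) = 1/(-4 - 10) + 20*(1*(4 + 10)) = 1/(-14) + 20*(1*14) = -1/14 + 20*14 = -1/14 + 280 = 3919/14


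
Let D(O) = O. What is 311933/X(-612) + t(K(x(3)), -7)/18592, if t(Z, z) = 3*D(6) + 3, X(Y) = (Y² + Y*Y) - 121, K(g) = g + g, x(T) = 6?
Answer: 830740949/1989256352 ≈ 0.41761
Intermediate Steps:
K(g) = 2*g
X(Y) = -121 + 2*Y² (X(Y) = (Y² + Y²) - 121 = 2*Y² - 121 = -121 + 2*Y²)
t(Z, z) = 21 (t(Z, z) = 3*6 + 3 = 18 + 3 = 21)
311933/X(-612) + t(K(x(3)), -7)/18592 = 311933/(-121 + 2*(-612)²) + 21/18592 = 311933/(-121 + 2*374544) + 21*(1/18592) = 311933/(-121 + 749088) + 3/2656 = 311933/748967 + 3/2656 = 830740949/1989256352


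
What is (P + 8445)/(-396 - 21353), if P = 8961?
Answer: -17406/21749 ≈ -0.80031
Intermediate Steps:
(P + 8445)/(-396 - 21353) = (8961 + 8445)/(-396 - 21353) = 17406/(-21749) = 17406*(-1/21749) = -17406/21749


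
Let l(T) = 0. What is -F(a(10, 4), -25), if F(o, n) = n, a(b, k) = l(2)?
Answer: 25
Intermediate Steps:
a(b, k) = 0
-F(a(10, 4), -25) = -1*(-25) = 25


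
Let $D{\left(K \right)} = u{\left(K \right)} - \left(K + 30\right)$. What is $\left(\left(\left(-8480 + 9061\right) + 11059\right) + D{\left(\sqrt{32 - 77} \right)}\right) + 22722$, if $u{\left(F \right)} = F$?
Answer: $34332$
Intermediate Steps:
$D{\left(K \right)} = -30$ ($D{\left(K \right)} = K - \left(K + 30\right) = K - \left(30 + K\right) = -30$)
$\left(\left(\left(-8480 + 9061\right) + 11059\right) + D{\left(\sqrt{32 - 77} \right)}\right) + 22722 = \left(\left(\left(-8480 + 9061\right) + 11059\right) - 30\right) + 22722 = \left(\left(581 + 11059\right) - 30\right) + 22722 = \left(11640 - 30\right) + 22722 = 11610 + 22722 = 34332$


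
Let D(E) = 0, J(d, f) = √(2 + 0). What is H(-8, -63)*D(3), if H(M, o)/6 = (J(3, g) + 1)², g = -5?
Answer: 0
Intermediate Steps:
J(d, f) = √2
H(M, o) = 6*(1 + √2)² (H(M, o) = 6*(√2 + 1)² = 6*(1 + √2)²)
H(-8, -63)*D(3) = (18 + 12*√2)*0 = 0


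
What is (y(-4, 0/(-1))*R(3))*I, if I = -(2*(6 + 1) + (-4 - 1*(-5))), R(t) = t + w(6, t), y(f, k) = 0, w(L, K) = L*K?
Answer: 0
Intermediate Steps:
w(L, K) = K*L
R(t) = 7*t (R(t) = t + t*6 = t + 6*t = 7*t)
I = -15 (I = -(2*7 + (-4 + 5)) = -(14 + 1) = -1*15 = -15)
(y(-4, 0/(-1))*R(3))*I = (0*(7*3))*(-15) = (0*21)*(-15) = 0*(-15) = 0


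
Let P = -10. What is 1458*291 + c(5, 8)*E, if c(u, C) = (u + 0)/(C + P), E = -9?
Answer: 848601/2 ≈ 4.2430e+5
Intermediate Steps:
c(u, C) = u/(-10 + C) (c(u, C) = (u + 0)/(C - 10) = u/(-10 + C))
1458*291 + c(5, 8)*E = 1458*291 + (5/(-10 + 8))*(-9) = 424278 + (5/(-2))*(-9) = 424278 + (5*(-½))*(-9) = 424278 - 5/2*(-9) = 424278 + 45/2 = 848601/2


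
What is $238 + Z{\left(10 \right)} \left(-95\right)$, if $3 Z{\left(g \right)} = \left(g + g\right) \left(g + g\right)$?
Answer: $- \frac{37286}{3} \approx -12429.0$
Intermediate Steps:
$Z{\left(g \right)} = \frac{4 g^{2}}{3}$ ($Z{\left(g \right)} = \frac{\left(g + g\right) \left(g + g\right)}{3} = \frac{2 g 2 g}{3} = \frac{4 g^{2}}{3}$)
$238 + Z{\left(10 \right)} \left(-95\right) = 238 + \frac{4 \cdot 10^{2}}{3} \left(-95\right) = 238 + \frac{4}{3} \cdot 100 \left(-95\right) = 238 + \frac{400}{3} \left(-95\right) = 238 - \frac{38000}{3} = - \frac{37286}{3}$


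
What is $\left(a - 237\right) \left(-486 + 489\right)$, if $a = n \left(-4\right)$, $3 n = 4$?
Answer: $-727$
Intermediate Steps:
$n = \frac{4}{3}$ ($n = \frac{1}{3} \cdot 4 = \frac{4}{3} \approx 1.3333$)
$a = - \frac{16}{3}$ ($a = \frac{4}{3} \left(-4\right) = - \frac{16}{3} \approx -5.3333$)
$\left(a - 237\right) \left(-486 + 489\right) = \left(- \frac{16}{3} - 237\right) \left(-486 + 489\right) = \left(- \frac{727}{3}\right) 3 = -727$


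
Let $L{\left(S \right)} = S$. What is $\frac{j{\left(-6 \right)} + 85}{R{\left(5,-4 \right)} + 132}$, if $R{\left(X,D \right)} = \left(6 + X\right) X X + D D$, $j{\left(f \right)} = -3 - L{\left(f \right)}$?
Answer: $\frac{88}{423} \approx 0.20804$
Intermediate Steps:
$j{\left(f \right)} = -3 - f$
$R{\left(X,D \right)} = D^{2} + X^{2} \left(6 + X\right)$ ($R{\left(X,D \right)} = X \left(6 + X\right) X + D^{2} = X^{2} \left(6 + X\right) + D^{2} = D^{2} + X^{2} \left(6 + X\right)$)
$\frac{j{\left(-6 \right)} + 85}{R{\left(5,-4 \right)} + 132} = \frac{\left(-3 - -6\right) + 85}{\left(\left(-4\right)^{2} + 5^{3} + 6 \cdot 5^{2}\right) + 132} = \frac{\left(-3 + 6\right) + 85}{\left(16 + 125 + 6 \cdot 25\right) + 132} = \frac{3 + 85}{\left(16 + 125 + 150\right) + 132} = \frac{1}{291 + 132} \cdot 88 = \frac{1}{423} \cdot 88 = \frac{88}{423}$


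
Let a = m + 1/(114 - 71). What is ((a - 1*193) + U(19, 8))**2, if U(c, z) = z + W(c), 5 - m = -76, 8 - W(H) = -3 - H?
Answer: 10118761/1849 ≈ 5472.6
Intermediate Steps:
W(H) = 11 + H (W(H) = 8 - (-3 - H) = 8 + (3 + H) = 11 + H)
m = 81 (m = 5 - 1*(-76) = 5 + 76 = 81)
U(c, z) = 11 + c + z (U(c, z) = z + (11 + c) = 11 + c + z)
a = 3484/43 (a = 81 + 1/(114 - 71) = 81 + 1/43 = 3484/43 ≈ 81.023)
((a - 1*193) + U(19, 8))**2 = ((3484/43 - 1*193) + (11 + 19 + 8))**2 = ((3484/43 - 193) + 38)**2 = (-4815/43 + 38)**2 = (-3181/43)**2 = 10118761/1849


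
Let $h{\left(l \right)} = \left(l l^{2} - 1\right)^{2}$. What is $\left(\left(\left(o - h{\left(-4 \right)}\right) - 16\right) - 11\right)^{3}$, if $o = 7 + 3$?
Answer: $-76332940488$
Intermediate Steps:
$o = 10$
$h{\left(l \right)} = \left(-1 + l^{3}\right)^{2}$ ($h{\left(l \right)} = \left(l^{3} - 1\right)^{2} = \left(-1 + l^{3}\right)^{2}$)
$\left(\left(\left(o - h{\left(-4 \right)}\right) - 16\right) - 11\right)^{3} = \left(\left(\left(10 - \left(-1 + \left(-4\right)^{3}\right)^{2}\right) - 16\right) - 11\right)^{3} = \left(\left(\left(10 - \left(-1 - 64\right)^{2}\right) - 16\right) - 11\right)^{3} = \left(\left(\left(10 - \left(-65\right)^{2}\right) - 16\right) - 11\right)^{3} = \left(\left(\left(10 - 4225\right) - 16\right) - 11\right)^{3} = \left(\left(-4215 - 16\right) - 11\right)^{3} = \left(-4231 - 11\right)^{3} = \left(-4242\right)^{3} = -76332940488$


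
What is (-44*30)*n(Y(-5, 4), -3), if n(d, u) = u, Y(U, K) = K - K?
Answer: 3960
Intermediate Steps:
Y(U, K) = 0
(-44*30)*n(Y(-5, 4), -3) = -44*30*(-3) = -1320*(-3) = 3960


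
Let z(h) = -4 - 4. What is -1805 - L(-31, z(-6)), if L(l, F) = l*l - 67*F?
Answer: -3302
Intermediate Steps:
z(h) = -8
L(l, F) = l² - 67*F
-1805 - L(-31, z(-6)) = -1805 - ((-31)² - 67*(-8)) = -1805 - (961 + 536) = -1805 - 1*1497 = -1805 - 1497 = -3302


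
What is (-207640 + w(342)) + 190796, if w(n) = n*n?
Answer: 100120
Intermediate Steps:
w(n) = n**2
(-207640 + w(342)) + 190796 = (-207640 + 342**2) + 190796 = (-207640 + 116964) + 190796 = -90676 + 190796 = 100120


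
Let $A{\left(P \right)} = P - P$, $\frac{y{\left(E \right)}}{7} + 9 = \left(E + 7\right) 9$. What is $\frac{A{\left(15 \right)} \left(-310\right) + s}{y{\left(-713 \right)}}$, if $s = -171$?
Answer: $\frac{19}{4949} \approx 0.0038392$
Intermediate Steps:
$y{\left(E \right)} = 378 + 63 E$ ($y{\left(E \right)} = -63 + 7 \left(E + 7\right) 9 = -63 + 7 \left(7 + E\right) 9 = -63 + 7 \left(63 + 9 E\right) = -63 + \left(441 + 63 E\right) = 378 + 63 E$)
$A{\left(P \right)} = 0$
$\frac{A{\left(15 \right)} \left(-310\right) + s}{y{\left(-713 \right)}} = \frac{0 \left(-310\right) - 171}{378 + 63 \left(-713\right)} = \frac{0 - 171}{378 - 44919} = - \frac{171}{-44541} = \left(-171\right) \left(- \frac{1}{44541}\right) = \frac{19}{4949}$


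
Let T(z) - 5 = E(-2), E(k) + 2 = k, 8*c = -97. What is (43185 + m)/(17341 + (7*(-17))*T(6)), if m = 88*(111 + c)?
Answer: 25943/8611 ≈ 3.0128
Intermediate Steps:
c = -97/8 (c = (⅛)*(-97) = -97/8 ≈ -12.125)
E(k) = -2 + k
T(z) = 1 (T(z) = 5 + (-2 - 2) = 5 - 4 = 1)
m = 8701 (m = 88*(111 - 97/8) = 88*(791/8) = 8701)
(43185 + m)/(17341 + (7*(-17))*T(6)) = (43185 + 8701)/(17341 + (7*(-17))*1) = 51886/(17341 - 119*1) = 51886/(17341 - 119) = 51886/17222 = 51886*(1/17222) = 25943/8611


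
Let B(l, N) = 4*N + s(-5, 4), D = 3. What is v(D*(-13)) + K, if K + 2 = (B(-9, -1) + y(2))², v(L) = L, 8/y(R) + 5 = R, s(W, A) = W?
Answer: 856/9 ≈ 95.111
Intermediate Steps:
y(R) = 8/(-5 + R)
B(l, N) = -5 + 4*N (B(l, N) = 4*N - 5 = -5 + 4*N)
K = 1207/9 (K = -2 + ((-5 + 4*(-1)) + 8/(-5 + 2))² = -2 + ((-5 - 4) + 8/(-3))² = -2 + (-9 + 8*(-⅓))² = -2 + (-9 - 8/3)² = -2 + (-35/3)² = -2 + 1225/9 = 1207/9 ≈ 134.11)
v(D*(-13)) + K = 3*(-13) + 1207/9 = -39 + 1207/9 = 856/9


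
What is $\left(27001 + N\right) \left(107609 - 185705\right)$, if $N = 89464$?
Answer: $-9095450640$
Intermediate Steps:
$\left(27001 + N\right) \left(107609 - 185705\right) = \left(27001 + 89464\right) \left(107609 - 185705\right) = 116465 \left(-78096\right) = -9095450640$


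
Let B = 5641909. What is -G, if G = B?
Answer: -5641909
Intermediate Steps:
G = 5641909
-G = -1*5641909 = -5641909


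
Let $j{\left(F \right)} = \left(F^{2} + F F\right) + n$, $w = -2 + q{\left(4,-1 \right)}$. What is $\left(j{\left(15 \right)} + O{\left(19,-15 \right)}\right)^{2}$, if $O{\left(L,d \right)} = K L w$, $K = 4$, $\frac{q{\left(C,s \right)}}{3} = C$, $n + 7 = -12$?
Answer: $1418481$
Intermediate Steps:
$n = -19$ ($n = -7 - 12 = -19$)
$q{\left(C,s \right)} = 3 C$
$w = 10$ ($w = -2 + 3 \cdot 4 = -2 + 12 = 10$)
$j{\left(F \right)} = -19 + 2 F^{2}$ ($j{\left(F \right)} = \left(F^{2} + F F\right) - 19 = \left(F^{2} + F^{2}\right) - 19 = 2 F^{2} - 19 = -19 + 2 F^{2}$)
$O{\left(L,d \right)} = 40 L$ ($O{\left(L,d \right)} = 4 L 10 = 40 L$)
$\left(j{\left(15 \right)} + O{\left(19,-15 \right)}\right)^{2} = \left(\left(-19 + 2 \cdot 15^{2}\right) + 40 \cdot 19\right)^{2} = \left(\left(-19 + 2 \cdot 225\right) + 760\right)^{2} = \left(\left(-19 + 450\right) + 760\right)^{2} = \left(431 + 760\right)^{2} = 1191^{2} = 1418481$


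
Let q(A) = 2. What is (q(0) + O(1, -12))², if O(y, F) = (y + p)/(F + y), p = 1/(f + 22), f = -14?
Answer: 27889/7744 ≈ 3.6014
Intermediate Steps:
p = ⅛ (p = 1/(-14 + 22) = 1/8 = ⅛ ≈ 0.12500)
O(y, F) = (⅛ + y)/(F + y) (O(y, F) = (y + ⅛)/(F + y) = (⅛ + y)/(F + y))
(q(0) + O(1, -12))² = (2 + (⅛ + 1)/(-12 + 1))² = (2 + (9/8)/(-11))² = (2 - 1/11*9/8)² = (2 - 9/88)² = (167/88)² = 27889/7744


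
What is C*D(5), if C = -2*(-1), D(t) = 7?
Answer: 14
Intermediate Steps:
C = 2
C*D(5) = 2*7 = 14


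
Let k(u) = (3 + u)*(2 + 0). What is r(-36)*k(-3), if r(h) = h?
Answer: 0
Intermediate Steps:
k(u) = 6 + 2*u (k(u) = (3 + u)*2 = 6 + 2*u)
r(-36)*k(-3) = -36*(6 + 2*(-3)) = -36*(6 - 6) = -36*0 = 0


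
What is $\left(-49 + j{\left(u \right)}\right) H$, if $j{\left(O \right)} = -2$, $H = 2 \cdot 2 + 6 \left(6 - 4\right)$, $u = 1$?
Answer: $-816$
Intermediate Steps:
$H = 16$ ($H = 4 + 6 \cdot 2 = 4 + 12 = 16$)
$\left(-49 + j{\left(u \right)}\right) H = \left(-49 - 2\right) 16 = \left(-51\right) 16 = -816$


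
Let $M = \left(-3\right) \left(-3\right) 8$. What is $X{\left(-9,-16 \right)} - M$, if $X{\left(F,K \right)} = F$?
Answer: $-81$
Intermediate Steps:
$M = 72$ ($M = 9 \cdot 8 = 72$)
$X{\left(-9,-16 \right)} - M = -9 - 72 = -81$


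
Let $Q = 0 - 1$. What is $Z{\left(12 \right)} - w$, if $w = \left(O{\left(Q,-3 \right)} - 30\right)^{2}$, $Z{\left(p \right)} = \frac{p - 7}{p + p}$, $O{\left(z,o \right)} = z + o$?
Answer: $- \frac{27739}{24} \approx -1155.8$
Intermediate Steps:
$Q = -1$ ($Q = 0 - 1 = -1$)
$O{\left(z,o \right)} = o + z$
$Z{\left(p \right)} = \frac{-7 + p}{2 p}$
$w = 1156$ ($w = \left(\left(-3 - 1\right) - 30\right)^{2} = \left(-4 - 30\right)^{2} = \left(-34\right)^{2} = 1156$)
$Z{\left(12 \right)} - w = \frac{-7 + 12}{2 \cdot 12} - 1156 = \frac{1}{2} \cdot \frac{1}{12} \cdot 5 - 1156 = \frac{5}{24} - 1156 = - \frac{27739}{24}$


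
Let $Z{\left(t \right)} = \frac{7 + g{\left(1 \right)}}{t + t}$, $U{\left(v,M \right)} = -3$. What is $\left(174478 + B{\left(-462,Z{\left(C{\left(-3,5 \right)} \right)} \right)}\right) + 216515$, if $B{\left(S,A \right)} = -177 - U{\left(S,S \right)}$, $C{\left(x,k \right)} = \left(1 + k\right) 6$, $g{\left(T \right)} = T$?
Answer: $390819$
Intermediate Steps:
$C{\left(x,k \right)} = 6 + 6 k$
$Z{\left(t \right)} = \frac{4}{t}$ ($Z{\left(t \right)} = \frac{7 + 1}{t + t} = \frac{8}{2 t} = 8 \frac{1}{2 t} = \frac{4}{t}$)
$B{\left(S,A \right)} = -174$ ($B{\left(S,A \right)} = -177 - -3 = -177 + 3 = -174$)
$\left(174478 + B{\left(-462,Z{\left(C{\left(-3,5 \right)} \right)} \right)}\right) + 216515 = \left(174478 - 174\right) + 216515 = 174304 + 216515 = 390819$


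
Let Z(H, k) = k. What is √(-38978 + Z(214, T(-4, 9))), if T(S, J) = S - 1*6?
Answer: 114*I*√3 ≈ 197.45*I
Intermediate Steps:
T(S, J) = -6 + S (T(S, J) = S - 6 = -6 + S)
√(-38978 + Z(214, T(-4, 9))) = √(-38978 + (-6 - 4)) = √(-38978 - 10) = √(-38988) = 114*I*√3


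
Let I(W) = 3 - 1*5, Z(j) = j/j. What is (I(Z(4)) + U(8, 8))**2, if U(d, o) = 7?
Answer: 25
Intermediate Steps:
Z(j) = 1
I(W) = -2 (I(W) = 3 - 5 = -2)
(I(Z(4)) + U(8, 8))**2 = (-2 + 7)**2 = 5**2 = 25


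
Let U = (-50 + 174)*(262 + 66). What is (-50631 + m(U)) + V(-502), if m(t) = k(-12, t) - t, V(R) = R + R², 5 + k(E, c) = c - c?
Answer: 160194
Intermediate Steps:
k(E, c) = -5 (k(E, c) = -5 + (c - c) = -5 + 0 = -5)
U = 40672 (U = 124*328 = 40672)
m(t) = -5 - t
(-50631 + m(U)) + V(-502) = (-50631 + (-5 - 1*40672)) - 502*(1 - 502) = (-50631 + (-5 - 40672)) - 502*(-501) = (-50631 - 40677) + 251502 = -91308 + 251502 = 160194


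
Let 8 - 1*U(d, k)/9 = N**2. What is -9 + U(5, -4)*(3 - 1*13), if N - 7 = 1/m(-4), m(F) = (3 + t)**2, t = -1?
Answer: 32013/8 ≈ 4001.6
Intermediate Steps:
m(F) = 4 (m(F) = (3 - 1)**2 = 2**2 = 4)
N = 29/4 (N = 7 + 1/4 = 29/4 ≈ 7.2500)
U(d, k) = -6417/16 (U(d, k) = 72 - 9*(29/4)**2 = 72 - 9*841/16 = 72 - 7569/16 = -6417/16)
-9 + U(5, -4)*(3 - 1*13) = -9 - 6417*(3 - 1*13)/16 = -9 - 6417*(3 - 13)/16 = -9 - 6417/16*(-10) = -9 + 32085/8 = 32013/8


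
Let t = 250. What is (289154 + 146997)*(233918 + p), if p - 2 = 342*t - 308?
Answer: 139181017912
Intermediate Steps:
p = 85194 (p = 2 + (342*250 - 308) = 2 + (85500 - 308) = 2 + 85192 = 85194)
(289154 + 146997)*(233918 + p) = (289154 + 146997)*(233918 + 85194) = 436151*319112 = 139181017912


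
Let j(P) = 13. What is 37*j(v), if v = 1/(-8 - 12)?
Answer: 481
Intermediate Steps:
v = -1/20 (v = 1/(-20) = -1/20 ≈ -0.050000)
37*j(v) = 37*13 = 481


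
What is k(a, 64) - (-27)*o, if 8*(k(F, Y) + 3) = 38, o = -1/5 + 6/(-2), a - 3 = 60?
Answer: -1693/20 ≈ -84.650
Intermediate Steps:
a = 63 (a = 3 + 60 = 63)
o = -16/5 (o = -1*1/5 + 6*(-1/2) = -1/5 - 3 = -16/5 ≈ -3.2000)
k(F, Y) = 7/4 (k(F, Y) = -3 + (1/8)*38 = -3 + 19/4 = 7/4)
k(a, 64) - (-27)*o = 7/4 - (-27)*(-16)/5 = 7/4 - 1*432/5 = 7/4 - 432/5 = -1693/20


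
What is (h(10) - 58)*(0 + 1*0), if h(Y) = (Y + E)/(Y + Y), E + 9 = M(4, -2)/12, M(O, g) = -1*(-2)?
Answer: 0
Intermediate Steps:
M(O, g) = 2
E = -53/6 (E = -9 + 2/12 = -9 + 2*(1/12) = -9 + 1/6 = -53/6 ≈ -8.8333)
h(Y) = (-53/6 + Y)/(2*Y) (h(Y) = (Y - 53/6)/(Y + Y) = (-53/6 + Y)/((2*Y)) = (-53/6 + Y)*(1/(2*Y)) = (-53/6 + Y)/(2*Y))
(h(10) - 58)*(0 + 1*0) = ((1/12)*(-53 + 6*10)/10 - 58)*(0 + 1*0) = ((1/12)*(1/10)*(-53 + 60) - 58)*(0 + 0) = ((1/12)*(1/10)*7 - 58)*0 = (7/120 - 58)*0 = -6953/120*0 = 0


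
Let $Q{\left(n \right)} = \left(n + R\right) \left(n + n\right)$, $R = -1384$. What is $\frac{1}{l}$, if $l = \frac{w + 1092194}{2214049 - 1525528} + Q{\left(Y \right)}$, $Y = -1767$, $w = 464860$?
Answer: $\frac{229507}{2555706471456} \approx 8.9802 \cdot 10^{-8}$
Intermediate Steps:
$Q{\left(n \right)} = 2 n \left(-1384 + n\right)$ ($Q{\left(n \right)} = \left(n - 1384\right) \left(n + n\right) = \left(-1384 + n\right) 2 n = 2 n \left(-1384 + n\right)$)
$l = \frac{2555706471456}{229507}$ ($l = \frac{464860 + 1092194}{2214049 - 1525528} + 2 \left(-1767\right) \left(-1384 - 1767\right) = \frac{1557054}{688521} + 2 \left(-1767\right) \left(-3151\right) = 1557054 \cdot \frac{1}{688521} + 11135634 = \frac{519018}{229507} + 11135634 = \frac{2555706471456}{229507} \approx 1.1136 \cdot 10^{7}$)
$\frac{1}{l} = \frac{1}{\frac{2555706471456}{229507}} = \frac{229507}{2555706471456}$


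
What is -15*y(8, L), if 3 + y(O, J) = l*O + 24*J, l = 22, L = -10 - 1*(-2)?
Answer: 285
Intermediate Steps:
L = -8 (L = -10 + 2 = -8)
y(O, J) = -3 + 22*O + 24*J (y(O, J) = -3 + (22*O + 24*J) = -3 + 22*O + 24*J)
-15*y(8, L) = -15*(-3 + 22*8 + 24*(-8)) = -15*(-3 + 176 - 192) = -15*(-19) = 285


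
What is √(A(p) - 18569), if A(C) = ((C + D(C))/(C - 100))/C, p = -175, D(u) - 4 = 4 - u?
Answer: I*√68809750009/1925 ≈ 136.27*I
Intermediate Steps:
D(u) = 8 - u (D(u) = 4 + (4 - u) = 8 - u)
A(C) = 8/(C*(-100 + C)) (A(C) = ((C + (8 - C))/(C - 100))/C = (8/(-100 + C))/C = 8/(C*(-100 + C)))
√(A(p) - 18569) = √(8/(-175*(-100 - 175)) - 18569) = √(8*(-1/175)/(-275) - 18569) = √(8*(-1/175)*(-1/275) - 18569) = √(8/48125 - 18569) = √(-893633117/48125) = I*√68809750009/1925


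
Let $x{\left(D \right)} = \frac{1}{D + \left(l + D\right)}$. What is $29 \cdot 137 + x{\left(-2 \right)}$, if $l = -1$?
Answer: $\frac{19864}{5} \approx 3972.8$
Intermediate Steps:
$x{\left(D \right)} = \frac{1}{-1 + 2 D}$ ($x{\left(D \right)} = \frac{1}{D + \left(-1 + D\right)} = \frac{1}{-1 + 2 D}$)
$29 \cdot 137 + x{\left(-2 \right)} = 29 \cdot 137 + \frac{1}{-1 + 2 \left(-2\right)} = 3973 + \frac{1}{-1 - 4} = 3973 + \frac{1}{-5} = 3973 - \frac{1}{5} = \frac{19864}{5}$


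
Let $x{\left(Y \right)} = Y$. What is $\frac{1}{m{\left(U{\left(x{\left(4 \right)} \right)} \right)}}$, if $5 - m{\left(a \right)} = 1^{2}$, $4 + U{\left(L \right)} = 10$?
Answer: $\frac{1}{4} \approx 0.25$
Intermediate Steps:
$U{\left(L \right)} = 6$ ($U{\left(L \right)} = -4 + 10 = 6$)
$m{\left(a \right)} = 4$ ($m{\left(a \right)} = 5 - 1^{2} = 5 - 1 = 4$)
$\frac{1}{m{\left(U{\left(x{\left(4 \right)} \right)} \right)}} = \frac{1}{4}$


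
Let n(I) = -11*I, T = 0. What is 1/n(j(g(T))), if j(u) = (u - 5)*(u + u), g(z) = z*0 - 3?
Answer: -1/528 ≈ -0.0018939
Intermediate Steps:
g(z) = -3 (g(z) = 0 - 3 = -3)
j(u) = 2*u*(-5 + u) (j(u) = (-5 + u)*(2*u) = 2*u*(-5 + u))
1/n(j(g(T))) = 1/(-22*(-3)*(-5 - 3)) = 1/(-22*(-3)*(-8)) = 1/(-11*48) = 1/(-528) = -1/528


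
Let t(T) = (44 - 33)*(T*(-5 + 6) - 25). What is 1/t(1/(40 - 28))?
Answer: -12/3289 ≈ -0.0036485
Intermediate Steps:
t(T) = -275 + 11*T (t(T) = 11*(T*1 - 25) = 11*(T - 25) = 11*(-25 + T) = -275 + 11*T)
1/t(1/(40 - 28)) = 1/(-275 + 11/(40 - 28)) = 1/(-275 + 11/12) = 1/(-3289/12) = -12/3289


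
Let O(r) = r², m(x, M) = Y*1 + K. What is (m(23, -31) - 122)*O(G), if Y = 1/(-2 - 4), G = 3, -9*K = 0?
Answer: -2199/2 ≈ -1099.5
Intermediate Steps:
K = 0 (K = -⅑*0 = 0)
Y = -⅙ (Y = 1/(-6) = -⅙ ≈ -0.16667)
m(x, M) = -⅙ (m(x, M) = -⅙*1 + 0 = -⅙ + 0 = -⅙)
(m(23, -31) - 122)*O(G) = (-⅙ - 122)*3² = -733/6*9 = -2199/2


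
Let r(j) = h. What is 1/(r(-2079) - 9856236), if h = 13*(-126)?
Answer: -1/9857874 ≈ -1.0144e-7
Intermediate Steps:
h = -1638
r(j) = -1638
1/(r(-2079) - 9856236) = 1/(-1638 - 9856236) = 1/(-9857874) = -1/9857874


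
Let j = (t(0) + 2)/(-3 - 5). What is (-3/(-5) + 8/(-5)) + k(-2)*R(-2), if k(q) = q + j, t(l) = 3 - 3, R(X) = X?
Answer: 7/2 ≈ 3.5000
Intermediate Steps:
t(l) = 0
j = -1/4 (j = (0 + 2)/(-3 - 5) = 2/(-8) = 2*(-1/8) = -1/4 ≈ -0.25000)
k(q) = -1/4 + q (k(q) = q - 1/4 = -1/4 + q)
(-3/(-5) + 8/(-5)) + k(-2)*R(-2) = (-3/(-5) + 8/(-5)) + (-1/4 - 2)*(-2) = (-3*(-1/5) + 8*(-1/5)) - 9/4*(-2) = (3/5 - 8/5) + 9/2 = -1 + 9/2 = 7/2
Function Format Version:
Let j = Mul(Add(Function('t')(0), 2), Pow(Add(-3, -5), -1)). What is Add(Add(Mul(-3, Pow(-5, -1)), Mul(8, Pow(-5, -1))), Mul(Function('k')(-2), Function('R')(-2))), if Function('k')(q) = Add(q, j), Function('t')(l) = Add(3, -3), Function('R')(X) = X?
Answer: Rational(7, 2) ≈ 3.5000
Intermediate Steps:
Function('t')(l) = 0
j = Rational(-1, 4) (j = Mul(Add(0, 2), Pow(Add(-3, -5), -1)) = Mul(2, Pow(-8, -1)) = Mul(2, Rational(-1, 8)) = Rational(-1, 4) ≈ -0.25000)
Function('k')(q) = Add(Rational(-1, 4), q) (Function('k')(q) = Add(q, Rational(-1, 4)) = Add(Rational(-1, 4), q))
Add(Add(Mul(-3, Pow(-5, -1)), Mul(8, Pow(-5, -1))), Mul(Function('k')(-2), Function('R')(-2))) = Add(Add(Mul(-3, Pow(-5, -1)), Mul(8, Pow(-5, -1))), Mul(Add(Rational(-1, 4), -2), -2)) = Add(Add(Mul(-3, Rational(-1, 5)), Mul(8, Rational(-1, 5))), Mul(Rational(-9, 4), -2)) = Add(Add(Rational(3, 5), Rational(-8, 5)), Rational(9, 2)) = Add(-1, Rational(9, 2)) = Rational(7, 2)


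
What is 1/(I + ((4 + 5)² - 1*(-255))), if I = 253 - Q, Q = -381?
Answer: 1/970 ≈ 0.0010309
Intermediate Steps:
I = 634 (I = 253 - 1*(-381) = 253 + 381 = 634)
1/(I + ((4 + 5)² - 1*(-255))) = 1/(634 + ((4 + 5)² - 1*(-255))) = 1/(634 + (9² + 255)) = 1/(634 + (81 + 255)) = 1/(634 + 336) = 1/970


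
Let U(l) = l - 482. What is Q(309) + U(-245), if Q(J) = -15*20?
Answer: -1027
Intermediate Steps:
Q(J) = -300
U(l) = -482 + l
Q(309) + U(-245) = -300 + (-482 - 245) = -300 - 727 = -1027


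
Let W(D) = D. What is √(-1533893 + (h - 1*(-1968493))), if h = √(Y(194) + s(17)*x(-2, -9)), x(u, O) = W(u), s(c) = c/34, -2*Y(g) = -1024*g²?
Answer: √(434600 + √19269631) ≈ 662.56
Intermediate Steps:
Y(g) = 512*g² (Y(g) = -(-512)*g² = 512*g²)
s(c) = c/34 (s(c) = c*(1/34) = c/34)
x(u, O) = u
h = √19269631 (h = √(512*194² + ((1/34)*17)*(-2)) = √(512*37636 + (½)*(-2)) = √(19269632 - 1) = √19269631 ≈ 4389.7)
√(-1533893 + (h - 1*(-1968493))) = √(-1533893 + (√19269631 - 1*(-1968493))) = √(-1533893 + (√19269631 + 1968493)) = √(-1533893 + (1968493 + √19269631)) = √(434600 + √19269631)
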